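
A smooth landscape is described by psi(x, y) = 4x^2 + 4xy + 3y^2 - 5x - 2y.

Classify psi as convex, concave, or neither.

convex

psi is quadratic, so its Hessian is the constant matrix H = [[8, 4], [4, 6]].
det(H) = 32, tr(H) = 14.
det(H) > 0 and tr(H) > 0, so H is positive definite everywhere: convex.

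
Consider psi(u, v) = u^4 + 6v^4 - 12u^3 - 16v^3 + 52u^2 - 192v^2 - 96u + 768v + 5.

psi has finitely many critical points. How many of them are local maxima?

1

psi separates as a function of u plus a function of v, so ∇psi=0 decouples.
∂psi/∂u = 4(u - 4)(u - 3)(u - 2) = 0 at u ∈ {2, 3, 4}; ∂psi/∂v = 24(v - 4)(v - 2)(v + 4) = 0 at v ∈ {-4, 2, 4}.
The Hessian is diagonal: diag(psi_uu, psi_vv). Second derivatives: psi_uu(2)=8, psi_uu(3)=-4, psi_uu(4)=8; psi_vv(-4)=1152, psi_vv(2)=-288, psi_vv(4)=384.
Local maxima occur where both diagonal entries negative: (3, 2). Count: 1.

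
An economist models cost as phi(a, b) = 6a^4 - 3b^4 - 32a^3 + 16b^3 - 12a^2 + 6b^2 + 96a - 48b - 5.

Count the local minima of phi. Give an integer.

2

phi separates as a function of a plus a function of b, so ∇phi=0 decouples.
∂phi/∂a = 24(a - 4)(a - 1)(a + 1) = 0 at a ∈ {-1, 1, 4}; ∂phi/∂b = -12(b - 4)(b - 1)(b + 1) = 0 at b ∈ {-1, 1, 4}.
The Hessian is diagonal: diag(phi_aa, phi_bb). Second derivatives: phi_aa(-1)=240, phi_aa(1)=-144, phi_aa(4)=360; phi_bb(-1)=-120, phi_bb(1)=72, phi_bb(4)=-180.
Local minima occur where both diagonal entries positive: (-1, 1), (4, 1). Count: 2.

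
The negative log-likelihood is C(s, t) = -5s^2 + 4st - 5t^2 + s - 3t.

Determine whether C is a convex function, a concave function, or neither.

C is quadratic, so its Hessian is the constant matrix H = [[-10, 4], [4, -10]].
det(H) = 84, tr(H) = -20.
det(H) > 0 and tr(H) < 0, so H is negative definite everywhere: concave.

concave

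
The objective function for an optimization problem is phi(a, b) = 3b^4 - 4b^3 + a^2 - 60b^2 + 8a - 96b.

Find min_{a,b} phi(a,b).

-848

phi(a,b) separates as P(a) + Q(b), so its minimum is min P + min Q.
P'(a) = 2a + 8 vanishes at a ∈ {-4}; Q'(b) = 12(b - 4)(b + 1)(b + 2) vanishes at b ∈ {-2, -1, 4}.
Local minima of P (where P''>0): P(-4)=-16. Local minima of Q: Q(-2)=32, Q(4)=-832.
So the global minimum of phi is P(-4) + Q(4) = -16 − 832 = -848, attained at (-4, 4).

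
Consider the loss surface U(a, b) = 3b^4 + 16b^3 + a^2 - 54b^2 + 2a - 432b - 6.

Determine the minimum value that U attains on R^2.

U(a,b) separates as P(a) + Q(b) − 6, so its minimum is min P + min Q − 6.
P'(a) = 2a + 2 vanishes at a ∈ {-1}; Q'(b) = 12(b - 3)(b + 3)(b + 4) vanishes at b ∈ {-4, -3, 3}.
Local minima of P (where P''>0): P(-1)=-1. Local minima of Q: Q(-4)=608, Q(3)=-1107.
So the global minimum of U is P(-1) + Q(3) − 6 = -1 − 1107 − 6 = -1114, attained at (-1, 3).

-1114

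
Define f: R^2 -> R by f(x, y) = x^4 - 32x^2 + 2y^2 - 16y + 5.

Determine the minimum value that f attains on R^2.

f(x,y) separates as P(x) + Q(y) + 5, so its minimum is min P + min Q + 5.
P'(x) = 4x(x - 4)(x + 4) vanishes at x ∈ {-4, 0, 4}; Q'(y) = 4y - 16 vanishes at y ∈ {4}.
Local minima of P (where P''>0): P(-4)=-256, P(4)=-256. Local minima of Q: Q(4)=-32.
So the global minimum of f is P(-4) + Q(4) + 5 = -256 − 32 + 5 = -283, attained at (-4, 4).

-283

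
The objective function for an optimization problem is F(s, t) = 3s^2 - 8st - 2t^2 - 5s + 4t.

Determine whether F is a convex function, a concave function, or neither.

F is quadratic, so its Hessian is the constant matrix H = [[6, -8], [-8, -4]].
det(H) = -88, tr(H) = 2.
det(H) < 0, so H is indefinite: neither convex nor concave.

neither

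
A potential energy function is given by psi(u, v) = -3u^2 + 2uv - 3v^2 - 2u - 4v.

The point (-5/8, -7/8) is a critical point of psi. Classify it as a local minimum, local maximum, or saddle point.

local maximum

The Hessian of psi is constant: H = [[-6, 2], [2, -6]].
det(H) = (-6)·(-6) − 2² = 32.
det(H) > 0 and tr(H) = -12 < 0, so H is negative definite and the point is a local maximum.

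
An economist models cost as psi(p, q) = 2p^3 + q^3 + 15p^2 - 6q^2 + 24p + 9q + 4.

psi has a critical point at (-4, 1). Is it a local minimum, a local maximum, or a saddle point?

The mixed partial ∂²psi/∂p∂q is 0, so the Hessian at any point is diag(psi_pp, psi_qq) = diag(6(2p + 5), 6(q - 2)).
At (-4, 1): H = diag(-18, -6).
Both eigenvalues are negative, so H is negative definite: a local maximum.

local maximum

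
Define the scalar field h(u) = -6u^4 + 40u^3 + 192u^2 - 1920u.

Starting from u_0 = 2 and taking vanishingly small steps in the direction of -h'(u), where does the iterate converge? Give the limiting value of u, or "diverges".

h'(u) = -24(u - 5)(u - 4)(u + 4), so h'(2) = -864.
Gradient descent moves in the -h' direction, i.e. u is increasing.
The nearest critical point in that direction is u = 4, where h'' = 192 > 0 (a local minimum). The iterate converges there.

4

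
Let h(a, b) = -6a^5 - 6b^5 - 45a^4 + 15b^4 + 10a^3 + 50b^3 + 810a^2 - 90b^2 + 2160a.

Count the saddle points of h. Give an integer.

h separates as a function of a plus a function of b, so ∇h=0 decouples.
∂h/∂a = -30(a - 3)(a + 2)(a + 3)(a + 4) = 0 at a ∈ {-4, -3, -2, 3}; ∂h/∂b = -30b(b - 3)(b - 1)(b + 2) = 0 at b ∈ {-2, 0, 1, 3}.
The Hessian is diagonal: diag(h_aa, h_bb). Second derivatives: h_aa(-4)=420, h_aa(-3)=-180, h_aa(-2)=300, h_aa(3)=-6300; h_bb(-2)=900, h_bb(0)=-180, h_bb(1)=180, h_bb(3)=-900.
Saddle points occur where the two diagonal entries have opposite signs: (-4, 0), (-4, 3), (-3, -2), (-3, 1), (-2, 0), (-2, 3), (3, -2), (3, 1). Count: 8.

8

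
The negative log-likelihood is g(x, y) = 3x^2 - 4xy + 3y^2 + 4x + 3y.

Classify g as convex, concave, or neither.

g is quadratic, so its Hessian is the constant matrix H = [[6, -4], [-4, 6]].
det(H) = 20, tr(H) = 12.
det(H) > 0 and tr(H) > 0, so H is positive definite everywhere: convex.

convex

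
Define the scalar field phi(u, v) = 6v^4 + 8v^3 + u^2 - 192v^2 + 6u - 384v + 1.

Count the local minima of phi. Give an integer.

2

phi separates as a function of u plus a function of v, so ∇phi=0 decouples.
∂phi/∂u = 2(u + 3) = 0 at u ∈ {-3}; ∂phi/∂v = 24(v - 4)(v + 1)(v + 4) = 0 at v ∈ {-4, -1, 4}.
The Hessian is diagonal: diag(phi_uu, phi_vv). Second derivatives: phi_uu(-3)=2; phi_vv(-4)=576, phi_vv(-1)=-360, phi_vv(4)=960.
Local minima occur where both diagonal entries positive: (-3, -4), (-3, 4). Count: 2.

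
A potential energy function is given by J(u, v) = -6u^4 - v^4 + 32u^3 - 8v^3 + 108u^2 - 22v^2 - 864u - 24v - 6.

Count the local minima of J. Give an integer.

1

J separates as a function of u plus a function of v, so ∇J=0 decouples.
∂J/∂u = -24(u - 4)(u - 3)(u + 3) = 0 at u ∈ {-3, 3, 4}; ∂J/∂v = -4(v + 1)(v + 2)(v + 3) = 0 at v ∈ {-3, -2, -1}.
The Hessian is diagonal: diag(J_uu, J_vv). Second derivatives: J_uu(-3)=-1008, J_uu(3)=144, J_uu(4)=-168; J_vv(-3)=-8, J_vv(-2)=4, J_vv(-1)=-8.
Local minima occur where both diagonal entries positive: (3, -2). Count: 1.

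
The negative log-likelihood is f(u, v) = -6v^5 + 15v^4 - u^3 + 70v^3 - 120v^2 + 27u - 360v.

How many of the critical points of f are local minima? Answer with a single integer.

f separates as a function of u plus a function of v, so ∇f=0 decouples.
∂f/∂u = -3(u - 3)(u + 3) = 0 at u ∈ {-3, 3}; ∂f/∂v = -30(v - 3)(v - 2)(v + 1)(v + 2) = 0 at v ∈ {-2, -1, 2, 3}.
The Hessian is diagonal: diag(f_uu, f_vv). Second derivatives: f_uu(-3)=18, f_uu(3)=-18; f_vv(-2)=600, f_vv(-1)=-360, f_vv(2)=360, f_vv(3)=-600.
Local minima occur where both diagonal entries positive: (-3, -2), (-3, 2). Count: 2.

2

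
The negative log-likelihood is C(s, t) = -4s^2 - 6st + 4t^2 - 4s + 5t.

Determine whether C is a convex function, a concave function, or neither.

C is quadratic, so its Hessian is the constant matrix H = [[-8, -6], [-6, 8]].
det(H) = -100, tr(H) = 0.
det(H) < 0, so H is indefinite: neither convex nor concave.

neither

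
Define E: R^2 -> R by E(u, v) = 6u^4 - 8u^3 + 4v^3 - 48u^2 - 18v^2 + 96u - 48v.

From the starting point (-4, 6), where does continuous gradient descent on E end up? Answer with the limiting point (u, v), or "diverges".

(-2, 4)

E is separable, so gradient descent decouples: u follows -∂E/∂u, v follows -∂E/∂v.
∂E/∂u = 24(u - 2)(u - 1)(u + 2); at u=-4 this is -1440, so u increases.
∂E/∂v = 12(v - 4)(v + 1); at v=6 this is 168, so v decreases.
u converges to its nearest critical value -2 (a local min of the u-part); v converges to 4. The iterate converges to (-2, 4).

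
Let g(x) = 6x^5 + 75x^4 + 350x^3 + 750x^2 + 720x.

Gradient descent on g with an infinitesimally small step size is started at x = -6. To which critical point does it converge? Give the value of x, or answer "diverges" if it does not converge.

diverges

g'(x) = 30(x + 1)(x + 2)(x + 3)(x + 4), so g'(-6) = 3600.
Gradient descent moves in the -g' direction, i.e. x is decreasing.
There is no critical point below x=-6, and g' keeps the same sign, so the iterate runs off to −∞.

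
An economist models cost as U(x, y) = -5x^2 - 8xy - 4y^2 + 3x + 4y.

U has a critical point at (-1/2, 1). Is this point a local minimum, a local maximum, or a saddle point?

local maximum

The Hessian of U is constant: H = [[-10, -8], [-8, -8]].
det(H) = (-10)·(-8) − (-8)² = 16.
det(H) > 0 and tr(H) = -18 < 0, so H is negative definite and the point is a local maximum.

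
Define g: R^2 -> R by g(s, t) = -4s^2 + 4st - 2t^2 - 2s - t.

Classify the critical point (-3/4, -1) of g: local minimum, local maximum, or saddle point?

The Hessian of g is constant: H = [[-8, 4], [4, -4]].
det(H) = (-8)·(-4) − 4² = 16.
det(H) > 0 and tr(H) = -12 < 0, so H is negative definite and the point is a local maximum.

local maximum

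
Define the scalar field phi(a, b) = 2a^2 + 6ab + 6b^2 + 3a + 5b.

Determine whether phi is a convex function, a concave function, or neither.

phi is quadratic, so its Hessian is the constant matrix H = [[4, 6], [6, 12]].
det(H) = 12, tr(H) = 16.
det(H) > 0 and tr(H) > 0, so H is positive definite everywhere: convex.

convex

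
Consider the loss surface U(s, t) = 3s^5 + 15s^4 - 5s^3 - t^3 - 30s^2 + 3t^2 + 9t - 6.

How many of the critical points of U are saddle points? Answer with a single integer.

U separates as a function of s plus a function of t, so ∇U=0 decouples.
∂U/∂s = 15s(s - 1)(s + 1)(s + 4) = 0 at s ∈ {-4, -1, 0, 1}; ∂U/∂t = -3(t - 3)(t + 1) = 0 at t ∈ {-1, 3}.
The Hessian is diagonal: diag(U_ss, U_tt). Second derivatives: U_ss(-4)=-900, U_ss(-1)=90, U_ss(0)=-60, U_ss(1)=150; U_tt(-1)=12, U_tt(3)=-12.
Saddle points occur where the two diagonal entries have opposite signs: (-4, -1), (-1, 3), (0, -1), (1, 3). Count: 4.

4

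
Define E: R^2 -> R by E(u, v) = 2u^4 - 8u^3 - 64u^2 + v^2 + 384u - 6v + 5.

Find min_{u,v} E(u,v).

E(u,v) separates as P(u) + Q(v) + 5, so its minimum is min P + min Q + 5.
P'(u) = 8(u - 4)(u - 3)(u + 4) vanishes at u ∈ {-4, 3, 4}; Q'(v) = 2v - 6 vanishes at v ∈ {3}.
Local minima of P (where P''>0): P(-4)=-1536, P(4)=512. Local minima of Q: Q(3)=-9.
So the global minimum of E is P(-4) + Q(3) + 5 = -1536 − 9 + 5 = -1540, attained at (-4, 3).

-1540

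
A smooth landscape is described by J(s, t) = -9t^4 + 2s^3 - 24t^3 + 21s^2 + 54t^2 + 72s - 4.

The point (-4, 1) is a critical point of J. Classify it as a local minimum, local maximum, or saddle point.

local maximum

The mixed partial ∂²J/∂s∂t is 0, so the Hessian at any point is diag(J_ss, J_tt) = diag(6(2s + 7), 36(-3t^2 - 4t + 3)).
At (-4, 1): H = diag(-6, -144).
Both eigenvalues are negative, so H is negative definite: a local maximum.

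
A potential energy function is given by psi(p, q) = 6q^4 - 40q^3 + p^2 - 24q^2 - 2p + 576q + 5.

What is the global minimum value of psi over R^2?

-828

psi(p,q) separates as A(p) + B(q) + 5, so its minimum is min A + min B + 5.
A'(p) = 2p - 2 vanishes at p ∈ {1}; B'(q) = 24(q - 4)(q - 3)(q + 2) vanishes at q ∈ {-2, 3, 4}.
Local minima of A (where A''>0): A(1)=-1. Local minima of B: B(-2)=-832, B(4)=896.
So the global minimum of psi is A(1) + B(-2) + 5 = -1 − 832 + 5 = -828, attained at (1, -2).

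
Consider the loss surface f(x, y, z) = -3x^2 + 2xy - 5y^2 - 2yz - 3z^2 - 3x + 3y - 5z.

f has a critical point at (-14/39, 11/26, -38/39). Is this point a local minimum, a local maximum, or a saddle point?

The Hessian is constant: H = [[-6, 2, 0], [2, -10, -2], [0, -2, -6]].
Leading principal minors: Δ₁ = -6, Δ₂ = 56, Δ₃ = -312.
The minors alternate sign starting negative (−, +, −), so H is negative definite: a local maximum.

local maximum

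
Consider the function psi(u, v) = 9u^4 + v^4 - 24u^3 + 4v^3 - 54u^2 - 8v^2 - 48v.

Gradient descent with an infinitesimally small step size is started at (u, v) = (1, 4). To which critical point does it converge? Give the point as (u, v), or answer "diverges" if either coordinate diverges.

(3, 2)

psi is separable, so gradient descent decouples: u follows -∂psi/∂u, v follows -∂psi/∂v.
∂psi/∂u = 36u(u - 3)(u + 1); at u=1 this is -144, so u increases.
∂psi/∂v = 4(v - 2)(v + 2)(v + 3); at v=4 this is 336, so v decreases.
u converges to its nearest critical value 3 (a local min of the u-part); v converges to 2. The iterate converges to (3, 2).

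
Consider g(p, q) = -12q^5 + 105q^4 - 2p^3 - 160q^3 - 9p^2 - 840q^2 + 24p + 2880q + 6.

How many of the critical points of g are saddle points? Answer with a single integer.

g separates as a function of p plus a function of q, so ∇g=0 decouples.
∂g/∂p = -6(p - 1)(p + 4) = 0 at p ∈ {-4, 1}; ∂g/∂q = -60(q - 4)(q - 3)(q - 2)(q + 2) = 0 at q ∈ {-2, 2, 3, 4}.
The Hessian is diagonal: diag(g_pp, g_qq). Second derivatives: g_pp(-4)=30, g_pp(1)=-30; g_qq(-2)=7200, g_qq(2)=-480, g_qq(3)=300, g_qq(4)=-720.
Saddle points occur where the two diagonal entries have opposite signs: (-4, 2), (-4, 4), (1, -2), (1, 3). Count: 4.

4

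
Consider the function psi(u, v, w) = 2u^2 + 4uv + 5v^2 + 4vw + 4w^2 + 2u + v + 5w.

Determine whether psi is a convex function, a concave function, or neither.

convex

psi is quadratic, so its Hessian is the constant matrix H = [[4, 4, 0], [4, 10, 4], [0, 4, 8]].
Leading principal minors: 4, 24, 128.
All positive ⇒ H ≻ 0 ⇒ convex.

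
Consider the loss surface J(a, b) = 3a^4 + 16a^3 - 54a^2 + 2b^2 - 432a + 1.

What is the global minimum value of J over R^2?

-1106

J(a,b) separates as P(a) + Q(b) + 1, so its minimum is min P + min Q + 1.
P'(a) = 12(a - 3)(a + 3)(a + 4) vanishes at a ∈ {-4, -3, 3}; Q'(b) = 4b vanishes at b ∈ {0}.
Local minima of P (where P''>0): P(-4)=608, P(3)=-1107. Local minima of Q: Q(0)=0.
So the global minimum of J is P(3) + Q(0) + 1 = -1107 + 0 + 1 = -1106, attained at (3, 0).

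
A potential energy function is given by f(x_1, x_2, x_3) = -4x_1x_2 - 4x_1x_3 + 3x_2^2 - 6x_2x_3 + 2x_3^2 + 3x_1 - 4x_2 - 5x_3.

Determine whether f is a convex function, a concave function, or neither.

f is quadratic, so its Hessian is the constant matrix H = [[0, -4, -4], [-4, 6, -6], [-4, -6, 4]].
Leading principal minors: 0, -16, -352.
Neither pattern holds ⇒ H is indefinite ⇒ neither convex nor concave.

neither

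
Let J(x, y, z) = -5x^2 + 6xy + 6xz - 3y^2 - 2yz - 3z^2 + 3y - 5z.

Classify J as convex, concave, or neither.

concave

J is quadratic, so its Hessian is the constant matrix H = [[-10, 6, 6], [6, -6, -2], [6, -2, -6]].
Leading principal minors: -10, 24, -32.
Signs alternate −, +, − ⇒ H ≺ 0 ⇒ concave.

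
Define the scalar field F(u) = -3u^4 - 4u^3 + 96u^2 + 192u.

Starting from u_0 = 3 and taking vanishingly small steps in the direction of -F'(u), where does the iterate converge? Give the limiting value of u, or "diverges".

-1

F'(u) = -12(u - 4)(u + 1)(u + 4), so F'(3) = 336.
Gradient descent moves in the -F' direction, i.e. u is decreasing.
The nearest critical point in that direction is u = -1, where F'' = 180 > 0 (a local minimum). The iterate converges there.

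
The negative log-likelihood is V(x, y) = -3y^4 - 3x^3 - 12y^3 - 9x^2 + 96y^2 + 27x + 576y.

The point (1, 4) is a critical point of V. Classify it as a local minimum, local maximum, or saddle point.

local maximum

The mixed partial ∂²V/∂x∂y is 0, so the Hessian at any point is diag(V_xx, V_yy) = diag(-18(x + 1), 12(-3y^2 - 6y + 16)).
At (1, 4): H = diag(-36, -672).
Both eigenvalues are negative, so H is negative definite: a local maximum.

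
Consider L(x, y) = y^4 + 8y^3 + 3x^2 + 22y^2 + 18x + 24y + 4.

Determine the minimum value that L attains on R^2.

L(x,y) separates as P(x) + Q(y) + 4, so its minimum is min P + min Q + 4.
P'(x) = 6x + 18 vanishes at x ∈ {-3}; Q'(y) = 4(y + 1)(y + 2)(y + 3) vanishes at y ∈ {-3, -2, -1}.
Local minima of P (where P''>0): P(-3)=-27. Local minima of Q: Q(-3)=-9, Q(-1)=-9.
So the global minimum of L is P(-3) + Q(-3) + 4 = -27 − 9 + 4 = -32, attained at (-3, -3).

-32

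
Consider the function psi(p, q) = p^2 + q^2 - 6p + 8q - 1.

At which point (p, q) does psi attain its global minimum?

(3, -4)

psi(p,q) separates as A(p) + B(q) − 1, so its minimum is min A + min B − 1.
A'(p) = 2p - 6 vanishes at p ∈ {3}; B'(q) = 2q + 8 vanishes at q ∈ {-4}.
Local minima of A (where A''>0): A(3)=-9. Local minima of B: B(-4)=-16.
So the global minimum of psi is A(3) + B(-4) − 1 = -9 − 16 − 1 = -26, attained at (3, -4).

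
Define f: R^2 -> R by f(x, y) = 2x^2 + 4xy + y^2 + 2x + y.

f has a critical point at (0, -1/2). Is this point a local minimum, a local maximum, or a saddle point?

saddle point

The Hessian of f is constant: H = [[4, 4], [4, 2]].
det(H) = 4·2 − 4² = -8.
Since det(H) < 0, H is indefinite and the critical point is a saddle point.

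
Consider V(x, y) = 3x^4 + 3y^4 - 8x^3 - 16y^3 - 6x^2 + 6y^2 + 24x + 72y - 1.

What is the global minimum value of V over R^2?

-67

V(x,y) separates as P(x) + Q(y) − 1, so its minimum is min P + min Q − 1.
P'(x) = 12(x - 2)(x - 1)(x + 1) vanishes at x ∈ {-1, 1, 2}; Q'(y) = 12(y - 3)(y - 2)(y + 1) vanishes at y ∈ {-1, 2, 3}.
Local minima of P (where P''>0): P(-1)=-19, P(2)=8. Local minima of Q: Q(-1)=-47, Q(3)=81.
So the global minimum of V is P(-1) + Q(-1) − 1 = -19 − 47 − 1 = -67, attained at (-1, -1).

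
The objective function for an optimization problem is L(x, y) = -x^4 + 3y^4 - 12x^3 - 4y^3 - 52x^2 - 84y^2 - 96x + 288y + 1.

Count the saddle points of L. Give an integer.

L separates as a function of x plus a function of y, so ∇L=0 decouples.
∂L/∂x = -4(x + 2)(x + 3)(x + 4) = 0 at x ∈ {-4, -3, -2}; ∂L/∂y = 12(y - 3)(y - 2)(y + 4) = 0 at y ∈ {-4, 2, 3}.
The Hessian is diagonal: diag(L_xx, L_yy). Second derivatives: L_xx(-4)=-8, L_xx(-3)=4, L_xx(-2)=-8; L_yy(-4)=504, L_yy(2)=-72, L_yy(3)=84.
Saddle points occur where the two diagonal entries have opposite signs: (-4, -4), (-4, 3), (-3, 2), (-2, -4), (-2, 3). Count: 5.

5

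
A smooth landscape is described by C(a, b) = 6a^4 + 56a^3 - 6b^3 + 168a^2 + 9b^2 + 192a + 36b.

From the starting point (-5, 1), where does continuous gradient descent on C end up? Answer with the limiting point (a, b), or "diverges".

(-4, -1)

C is separable, so gradient descent decouples: a follows -∂C/∂a, b follows -∂C/∂b.
∂C/∂a = 24(a + 1)(a + 2)(a + 4); at a=-5 this is -288, so a increases.
∂C/∂b = -18(b - 2)(b + 1); at b=1 this is 36, so b decreases.
a converges to its nearest critical value -4 (a local min of the a-part); b converges to -1. The iterate converges to (-4, -1).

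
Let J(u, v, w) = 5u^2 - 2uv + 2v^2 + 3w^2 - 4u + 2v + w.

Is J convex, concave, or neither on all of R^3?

convex

J is quadratic, so its Hessian is the constant matrix H = [[10, -2, 0], [-2, 4, 0], [0, 0, 6]].
Leading principal minors: 10, 36, 216.
All positive ⇒ H ≻ 0 ⇒ convex.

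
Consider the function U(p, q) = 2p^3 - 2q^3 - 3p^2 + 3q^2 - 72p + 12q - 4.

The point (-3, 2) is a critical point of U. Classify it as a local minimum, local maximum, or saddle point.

local maximum

The mixed partial ∂²U/∂p∂q is 0, so the Hessian at any point is diag(U_pp, U_qq) = diag(6(2p - 1), 6(-2q + 1)).
At (-3, 2): H = diag(-42, -18).
Both eigenvalues are negative, so H is negative definite: a local maximum.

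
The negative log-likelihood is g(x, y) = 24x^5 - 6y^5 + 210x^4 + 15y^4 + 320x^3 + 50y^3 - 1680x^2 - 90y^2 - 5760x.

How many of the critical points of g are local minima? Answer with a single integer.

g separates as a function of x plus a function of y, so ∇g=0 decouples.
∂g/∂x = 120(x - 2)(x + 2)(x + 3)(x + 4) = 0 at x ∈ {-4, -3, -2, 2}; ∂g/∂y = -30y(y - 3)(y - 1)(y + 2) = 0 at y ∈ {-2, 0, 1, 3}.
The Hessian is diagonal: diag(g_xx, g_yy). Second derivatives: g_xx(-4)=-1440, g_xx(-3)=600, g_xx(-2)=-960, g_xx(2)=14400; g_yy(-2)=900, g_yy(0)=-180, g_yy(1)=180, g_yy(3)=-900.
Local minima occur where both diagonal entries positive: (-3, -2), (-3, 1), (2, -2), (2, 1). Count: 4.

4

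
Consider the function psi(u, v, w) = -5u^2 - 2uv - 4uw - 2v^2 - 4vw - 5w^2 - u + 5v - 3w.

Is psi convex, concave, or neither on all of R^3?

psi is quadratic, so its Hessian is the constant matrix H = [[-10, -2, -4], [-2, -4, -4], [-4, -4, -10]].
Leading principal minors: -10, 36, -200.
Signs alternate −, +, − ⇒ H ≺ 0 ⇒ concave.

concave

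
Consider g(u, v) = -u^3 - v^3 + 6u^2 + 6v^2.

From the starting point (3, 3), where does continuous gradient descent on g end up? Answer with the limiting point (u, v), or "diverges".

g is separable, so gradient descent decouples: u follows -∂g/∂u, v follows -∂g/∂v.
∂g/∂u = -3u(u - 4); at u=3 this is 9, so u decreases.
∂g/∂v = -3v(v - 4); at v=3 this is 9, so v decreases.
u converges to its nearest critical value 0 (a local min of the u-part); v converges to 0. The iterate converges to (0, 0).

(0, 0)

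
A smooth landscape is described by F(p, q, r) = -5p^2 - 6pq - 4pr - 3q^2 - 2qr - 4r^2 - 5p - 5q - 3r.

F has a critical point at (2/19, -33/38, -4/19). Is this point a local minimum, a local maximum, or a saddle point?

local maximum

The Hessian is constant: H = [[-10, -6, -4], [-6, -6, -2], [-4, -2, -8]].
Leading principal minors: Δ₁ = -10, Δ₂ = 24, Δ₃ = -152.
The minors alternate sign starting negative (−, +, −), so H is negative definite: a local maximum.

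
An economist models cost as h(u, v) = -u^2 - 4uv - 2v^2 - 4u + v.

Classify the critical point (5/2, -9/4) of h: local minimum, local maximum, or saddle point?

saddle point

The Hessian of h is constant: H = [[-2, -4], [-4, -4]].
det(H) = (-2)·(-4) − (-4)² = -8.
Since det(H) < 0, H is indefinite and the critical point is a saddle point.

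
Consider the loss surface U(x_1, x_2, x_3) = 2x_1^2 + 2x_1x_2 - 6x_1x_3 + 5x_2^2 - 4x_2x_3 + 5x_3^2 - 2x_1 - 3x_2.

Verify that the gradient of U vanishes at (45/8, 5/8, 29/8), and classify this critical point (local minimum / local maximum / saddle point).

local minimum

∇U = (4x_1 + 2x_2 - 6x_3 - 2, 2x_1 + 10x_2 - 4x_3 - 3, -6x_1 - 4x_2 + 10x_3); substituting (45/8, 5/8, 29/8) gives ∇U = (0, 0, 0), so (45/8, 5/8, 29/8) is indeed a critical point.
The Hessian is constant: H = [[4, 2, -6], [2, 10, -4], [-6, -4, 10]].
Leading principal minors: Δ₁ = 4, Δ₂ = 36, Δ₃ = 32.
All leading minors are positive, so H is positive definite: a local minimum.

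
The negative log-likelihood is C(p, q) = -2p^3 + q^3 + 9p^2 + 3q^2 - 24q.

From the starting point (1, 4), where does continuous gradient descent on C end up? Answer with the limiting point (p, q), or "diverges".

C is separable, so gradient descent decouples: p follows -∂C/∂p, q follows -∂C/∂q.
∂C/∂p = -6p(p - 3); at p=1 this is 12, so p decreases.
∂C/∂q = 3(q - 2)(q + 4); at q=4 this is 48, so q decreases.
p converges to its nearest critical value 0 (a local min of the p-part); q converges to 2. The iterate converges to (0, 2).

(0, 2)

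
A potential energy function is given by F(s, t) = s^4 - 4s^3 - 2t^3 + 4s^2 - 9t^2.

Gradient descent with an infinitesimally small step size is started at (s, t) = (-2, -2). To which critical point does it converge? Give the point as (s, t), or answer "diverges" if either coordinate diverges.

F is separable, so gradient descent decouples: s follows -∂F/∂s, t follows -∂F/∂t.
∂F/∂s = 4s(s - 2)(s - 1); at s=-2 this is -96, so s increases.
∂F/∂t = -6t(t + 3); at t=-2 this is 12, so t decreases.
s converges to its nearest critical value 0 (a local min of the s-part); t converges to -3. The iterate converges to (0, -3).

(0, -3)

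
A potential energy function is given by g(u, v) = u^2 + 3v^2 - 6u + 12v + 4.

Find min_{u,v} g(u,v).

g(u,v) separates as P(u) + Q(v) + 4, so its minimum is min P + min Q + 4.
P'(u) = 2u - 6 vanishes at u ∈ {3}; Q'(v) = 6v + 12 vanishes at v ∈ {-2}.
Local minima of P (where P''>0): P(3)=-9. Local minima of Q: Q(-2)=-12.
So the global minimum of g is P(3) + Q(-2) + 4 = -9 − 12 + 4 = -17, attained at (3, -2).

-17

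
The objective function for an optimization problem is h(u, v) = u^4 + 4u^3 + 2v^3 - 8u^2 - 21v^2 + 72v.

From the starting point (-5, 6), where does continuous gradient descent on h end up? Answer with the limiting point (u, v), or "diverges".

(-4, 4)

h is separable, so gradient descent decouples: u follows -∂h/∂u, v follows -∂h/∂v.
∂h/∂u = 4u(u - 1)(u + 4); at u=-5 this is -120, so u increases.
∂h/∂v = 6(v - 4)(v - 3); at v=6 this is 36, so v decreases.
u converges to its nearest critical value -4 (a local min of the u-part); v converges to 4. The iterate converges to (-4, 4).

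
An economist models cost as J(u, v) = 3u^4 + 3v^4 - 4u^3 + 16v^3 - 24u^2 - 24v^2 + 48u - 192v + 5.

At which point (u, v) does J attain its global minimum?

J(u,v) separates as P(u) + Q(v) + 5, so its minimum is min P + min Q + 5.
P'(u) = 12(u - 2)(u - 1)(u + 2) vanishes at u ∈ {-2, 1, 2}; Q'(v) = 12(v - 2)(v + 2)(v + 4) vanishes at v ∈ {-4, -2, 2}.
Local minima of P (where P''>0): P(-2)=-112, P(2)=16. Local minima of Q: Q(-4)=128, Q(2)=-304.
So the global minimum of J is P(-2) + Q(2) + 5 = -112 − 304 + 5 = -411, attained at (-2, 2).

(-2, 2)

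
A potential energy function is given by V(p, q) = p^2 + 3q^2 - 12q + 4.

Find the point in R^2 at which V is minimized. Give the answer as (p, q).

V(p,q) separates as A(p) + B(q) + 4, so its minimum is min A + min B + 4.
A'(p) = 2p vanishes at p ∈ {0}; B'(q) = 6q - 12 vanishes at q ∈ {2}.
Local minima of A (where A''>0): A(0)=0. Local minima of B: B(2)=-12.
So the global minimum of V is A(0) + B(2) + 4 = 0 − 12 + 4 = -8, attained at (0, 2).

(0, 2)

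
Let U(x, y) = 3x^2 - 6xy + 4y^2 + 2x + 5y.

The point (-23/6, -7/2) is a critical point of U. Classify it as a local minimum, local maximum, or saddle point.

The Hessian of U is constant: H = [[6, -6], [-6, 8]].
det(H) = 6·8 − (-6)² = 12.
det(H) > 0 and tr(H) = 14 > 0, so H is positive definite and the point is a local minimum.

local minimum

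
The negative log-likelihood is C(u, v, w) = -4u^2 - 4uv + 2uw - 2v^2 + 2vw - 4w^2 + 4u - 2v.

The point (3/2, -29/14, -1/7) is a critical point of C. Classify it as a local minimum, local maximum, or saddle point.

The Hessian is constant: H = [[-8, -4, 2], [-4, -4, 2], [2, 2, -8]].
Leading principal minors: Δ₁ = -8, Δ₂ = 16, Δ₃ = -112.
The minors alternate sign starting negative (−, +, −), so H is negative definite: a local maximum.

local maximum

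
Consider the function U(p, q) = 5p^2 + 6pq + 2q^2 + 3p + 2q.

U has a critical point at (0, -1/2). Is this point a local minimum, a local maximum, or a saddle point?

The Hessian of U is constant: H = [[10, 6], [6, 4]].
det(H) = 10·4 − 6² = 4.
det(H) > 0 and tr(H) = 14 > 0, so H is positive definite and the point is a local minimum.

local minimum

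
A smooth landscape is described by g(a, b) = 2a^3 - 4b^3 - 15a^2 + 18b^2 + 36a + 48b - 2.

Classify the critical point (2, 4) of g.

The mixed partial ∂²g/∂a∂b is 0, so the Hessian at any point is diag(g_aa, g_bb) = diag(6(2a - 5), 12(-2b + 3)).
At (2, 4): H = diag(-6, -60).
Both eigenvalues are negative, so H is negative definite: a local maximum.

local maximum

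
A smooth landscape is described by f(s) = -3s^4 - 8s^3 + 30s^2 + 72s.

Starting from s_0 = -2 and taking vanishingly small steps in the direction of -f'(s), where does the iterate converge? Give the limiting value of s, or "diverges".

f'(s) = -12(s - 2)(s + 1)(s + 3), so f'(-2) = -48.
Gradient descent moves in the -f' direction, i.e. s is increasing.
The nearest critical point in that direction is s = -1, where f'' = 72 > 0 (a local minimum). The iterate converges there.

-1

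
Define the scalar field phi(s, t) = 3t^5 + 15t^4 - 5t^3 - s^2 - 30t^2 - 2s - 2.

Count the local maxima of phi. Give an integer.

2

phi separates as a function of s plus a function of t, so ∇phi=0 decouples.
∂phi/∂s = -2(s + 1) = 0 at s ∈ {-1}; ∂phi/∂t = 15t(t - 1)(t + 1)(t + 4) = 0 at t ∈ {-4, -1, 0, 1}.
The Hessian is diagonal: diag(phi_ss, phi_tt). Second derivatives: phi_ss(-1)=-2; phi_tt(-4)=-900, phi_tt(-1)=90, phi_tt(0)=-60, phi_tt(1)=150.
Local maxima occur where both diagonal entries negative: (-1, -4), (-1, 0). Count: 2.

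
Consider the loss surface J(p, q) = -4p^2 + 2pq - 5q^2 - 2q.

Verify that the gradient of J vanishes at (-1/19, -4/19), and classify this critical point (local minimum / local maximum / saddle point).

local maximum

∇J = (-8p + 2q, 2p - 10q - 2); substituting (-1/19, -4/19) gives ∇J = (0, 0), so (-1/19, -4/19) is indeed a critical point.
The Hessian of J is constant: H = [[-8, 2], [2, -10]].
det(H) = (-8)·(-10) − 2² = 76.
det(H) > 0 and tr(H) = -18 < 0, so H is negative definite and the point is a local maximum.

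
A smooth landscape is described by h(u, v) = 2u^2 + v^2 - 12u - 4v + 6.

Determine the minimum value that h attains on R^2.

-16

h(u,v) separates as P(u) + Q(v) + 6, so its minimum is min P + min Q + 6.
P'(u) = 4u - 12 vanishes at u ∈ {3}; Q'(v) = 2v - 4 vanishes at v ∈ {2}.
Local minima of P (where P''>0): P(3)=-18. Local minima of Q: Q(2)=-4.
So the global minimum of h is P(3) + Q(2) + 6 = -18 − 4 + 6 = -16, attained at (3, 2).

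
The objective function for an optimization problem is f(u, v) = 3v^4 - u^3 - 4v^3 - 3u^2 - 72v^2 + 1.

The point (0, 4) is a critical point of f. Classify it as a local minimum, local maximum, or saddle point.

The mixed partial ∂²f/∂u∂v is 0, so the Hessian at any point is diag(f_uu, f_vv) = diag(-6(u + 1), 12(3v^2 - 2v - 12)).
At (0, 4): H = diag(-6, 336).
The eigenvalues have opposite signs, so H is indefinite: a saddle point.

saddle point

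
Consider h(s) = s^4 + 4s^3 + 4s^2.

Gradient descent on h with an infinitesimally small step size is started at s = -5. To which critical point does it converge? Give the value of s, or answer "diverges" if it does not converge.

-2

h'(s) = 4s(s + 1)(s + 2), so h'(-5) = -240.
Gradient descent moves in the -h' direction, i.e. s is increasing.
The nearest critical point in that direction is s = -2, where h'' = 8 > 0 (a local minimum). The iterate converges there.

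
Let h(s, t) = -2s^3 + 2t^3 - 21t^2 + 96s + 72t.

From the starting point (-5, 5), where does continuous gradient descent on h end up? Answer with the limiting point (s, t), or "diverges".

(-4, 4)

h is separable, so gradient descent decouples: s follows -∂h/∂s, t follows -∂h/∂t.
∂h/∂s = -6(s - 4)(s + 4); at s=-5 this is -54, so s increases.
∂h/∂t = 6(t - 4)(t - 3); at t=5 this is 12, so t decreases.
s converges to its nearest critical value -4 (a local min of the s-part); t converges to 4. The iterate converges to (-4, 4).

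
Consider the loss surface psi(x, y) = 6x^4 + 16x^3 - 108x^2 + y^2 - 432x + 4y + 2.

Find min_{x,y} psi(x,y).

psi(x,y) separates as P(x) + Q(y) + 2, so its minimum is min P + min Q + 2.
P'(x) = 24(x - 3)(x + 2)(x + 3) vanishes at x ∈ {-3, -2, 3}; Q'(y) = 2y + 4 vanishes at y ∈ {-2}.
Local minima of P (where P''>0): P(-3)=378, P(3)=-1350. Local minima of Q: Q(-2)=-4.
So the global minimum of psi is P(3) + Q(-2) + 2 = -1350 − 4 + 2 = -1352, attained at (3, -2).

-1352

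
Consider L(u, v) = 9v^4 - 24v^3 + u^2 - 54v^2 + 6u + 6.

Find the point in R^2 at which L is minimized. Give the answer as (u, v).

L(u,v) separates as P(u) + Q(v) + 6, so its minimum is min P + min Q + 6.
P'(u) = 2u + 6 vanishes at u ∈ {-3}; Q'(v) = 36v(v - 3)(v + 1) vanishes at v ∈ {-1, 0, 3}.
Local minima of P (where P''>0): P(-3)=-9. Local minima of Q: Q(-1)=-21, Q(3)=-405.
So the global minimum of L is P(-3) + Q(3) + 6 = -9 − 405 + 6 = -408, attained at (-3, 3).

(-3, 3)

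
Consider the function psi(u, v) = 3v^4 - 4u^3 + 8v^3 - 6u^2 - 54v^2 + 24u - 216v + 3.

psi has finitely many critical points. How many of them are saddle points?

3

psi separates as a function of u plus a function of v, so ∇psi=0 decouples.
∂psi/∂u = -12(u - 1)(u + 2) = 0 at u ∈ {-2, 1}; ∂psi/∂v = 12(v - 3)(v + 2)(v + 3) = 0 at v ∈ {-3, -2, 3}.
The Hessian is diagonal: diag(psi_uu, psi_vv). Second derivatives: psi_uu(-2)=36, psi_uu(1)=-36; psi_vv(-3)=72, psi_vv(-2)=-60, psi_vv(3)=360.
Saddle points occur where the two diagonal entries have opposite signs: (-2, -2), (1, -3), (1, 3). Count: 3.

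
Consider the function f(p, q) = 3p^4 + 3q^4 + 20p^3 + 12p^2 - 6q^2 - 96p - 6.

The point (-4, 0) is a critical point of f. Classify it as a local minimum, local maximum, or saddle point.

saddle point

The mixed partial ∂²f/∂p∂q is 0, so the Hessian at any point is diag(f_pp, f_qq) = diag(12(3p^2 + 10p + 2), 12(3q^2 - 1)).
At (-4, 0): H = diag(120, -12).
The eigenvalues have opposite signs, so H is indefinite: a saddle point.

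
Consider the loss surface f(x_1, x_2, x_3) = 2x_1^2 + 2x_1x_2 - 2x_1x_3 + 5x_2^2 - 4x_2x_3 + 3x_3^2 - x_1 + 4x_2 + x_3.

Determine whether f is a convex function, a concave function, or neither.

f is quadratic, so its Hessian is the constant matrix H = [[4, 2, -2], [2, 10, -4], [-2, -4, 6]].
Leading principal minors: 4, 36, 144.
All positive ⇒ H ≻ 0 ⇒ convex.

convex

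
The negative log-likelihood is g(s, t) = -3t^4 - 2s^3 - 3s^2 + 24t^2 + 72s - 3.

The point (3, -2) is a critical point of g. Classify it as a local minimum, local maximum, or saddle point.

The mixed partial ∂²g/∂s∂t is 0, so the Hessian at any point is diag(g_ss, g_tt) = diag(-6(2s + 1), 12(-3t^2 + 4)).
At (3, -2): H = diag(-42, -96).
Both eigenvalues are negative, so H is negative definite: a local maximum.

local maximum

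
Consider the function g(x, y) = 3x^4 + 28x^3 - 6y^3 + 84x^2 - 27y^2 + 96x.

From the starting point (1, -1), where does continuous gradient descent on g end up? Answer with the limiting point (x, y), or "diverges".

g is separable, so gradient descent decouples: x follows -∂g/∂x, y follows -∂g/∂y.
∂g/∂x = 12(x + 1)(x + 2)(x + 4); at x=1 this is 360, so x decreases.
∂g/∂y = -18y(y + 3); at y=-1 this is 36, so y decreases.
x converges to its nearest critical value -1 (a local min of the x-part); y converges to -3. The iterate converges to (-1, -3).

(-1, -3)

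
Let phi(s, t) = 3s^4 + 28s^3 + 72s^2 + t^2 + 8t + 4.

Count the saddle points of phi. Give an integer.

1

phi separates as a function of s plus a function of t, so ∇phi=0 decouples.
∂phi/∂s = 12s(s + 3)(s + 4) = 0 at s ∈ {-4, -3, 0}; ∂phi/∂t = 2(t + 4) = 0 at t ∈ {-4}.
The Hessian is diagonal: diag(phi_ss, phi_tt). Second derivatives: phi_ss(-4)=48, phi_ss(-3)=-36, phi_ss(0)=144; phi_tt(-4)=2.
Saddle points occur where the two diagonal entries have opposite signs: (-3, -4). Count: 1.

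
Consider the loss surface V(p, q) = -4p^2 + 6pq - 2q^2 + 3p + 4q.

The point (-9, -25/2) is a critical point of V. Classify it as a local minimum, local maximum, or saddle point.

saddle point

The Hessian of V is constant: H = [[-8, 6], [6, -4]].
det(H) = (-8)·(-4) − 6² = -4.
Since det(H) < 0, H is indefinite and the critical point is a saddle point.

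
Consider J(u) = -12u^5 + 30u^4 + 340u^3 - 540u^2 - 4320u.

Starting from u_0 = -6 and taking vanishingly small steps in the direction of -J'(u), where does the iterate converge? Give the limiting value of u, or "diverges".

-3

J'(u) = -60(u - 4)(u - 3)(u + 2)(u + 3), so J'(-6) = -64800.
Gradient descent moves in the -J' direction, i.e. u is increasing.
The nearest critical point in that direction is u = -3, where J'' = 2520 > 0 (a local minimum). The iterate converges there.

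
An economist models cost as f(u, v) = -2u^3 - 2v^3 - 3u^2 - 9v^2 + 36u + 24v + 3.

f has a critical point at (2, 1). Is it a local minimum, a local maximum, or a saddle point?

The mixed partial ∂²f/∂u∂v is 0, so the Hessian at any point is diag(f_uu, f_vv) = diag(-6(2u + 1), -6(2v + 3)).
At (2, 1): H = diag(-30, -30).
Both eigenvalues are negative, so H is negative definite: a local maximum.

local maximum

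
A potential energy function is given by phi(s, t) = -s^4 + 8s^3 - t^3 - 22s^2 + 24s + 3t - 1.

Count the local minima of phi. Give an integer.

phi separates as a function of s plus a function of t, so ∇phi=0 decouples.
∂phi/∂s = -4(s - 3)(s - 2)(s - 1) = 0 at s ∈ {1, 2, 3}; ∂phi/∂t = -3(t - 1)(t + 1) = 0 at t ∈ {-1, 1}.
The Hessian is diagonal: diag(phi_ss, phi_tt). Second derivatives: phi_ss(1)=-8, phi_ss(2)=4, phi_ss(3)=-8; phi_tt(-1)=6, phi_tt(1)=-6.
Local minima occur where both diagonal entries positive: (2, -1). Count: 1.

1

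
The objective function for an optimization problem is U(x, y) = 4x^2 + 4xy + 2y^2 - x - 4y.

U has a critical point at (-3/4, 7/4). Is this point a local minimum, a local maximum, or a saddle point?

local minimum

The Hessian of U is constant: H = [[8, 4], [4, 4]].
det(H) = 8·4 − 4² = 16.
det(H) > 0 and tr(H) = 12 > 0, so H is positive definite and the point is a local minimum.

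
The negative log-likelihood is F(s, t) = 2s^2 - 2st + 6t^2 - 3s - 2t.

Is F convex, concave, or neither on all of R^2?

convex

F is quadratic, so its Hessian is the constant matrix H = [[4, -2], [-2, 12]].
det(H) = 44, tr(H) = 16.
det(H) > 0 and tr(H) > 0, so H is positive definite everywhere: convex.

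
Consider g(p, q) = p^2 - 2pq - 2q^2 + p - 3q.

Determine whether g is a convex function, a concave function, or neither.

neither

g is quadratic, so its Hessian is the constant matrix H = [[2, -2], [-2, -4]].
det(H) = -12, tr(H) = -2.
det(H) < 0, so H is indefinite: neither convex nor concave.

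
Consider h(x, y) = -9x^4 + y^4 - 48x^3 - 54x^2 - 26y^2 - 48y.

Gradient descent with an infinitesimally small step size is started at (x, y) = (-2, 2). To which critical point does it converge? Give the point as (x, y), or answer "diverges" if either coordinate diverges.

(-1, 4)

h is separable, so gradient descent decouples: x follows -∂h/∂x, y follows -∂h/∂y.
∂h/∂x = -36x(x + 1)(x + 3); at x=-2 this is -72, so x increases.
∂h/∂y = 4(y - 4)(y + 1)(y + 3); at y=2 this is -120, so y increases.
x converges to its nearest critical value -1 (a local min of the x-part); y converges to 4. The iterate converges to (-1, 4).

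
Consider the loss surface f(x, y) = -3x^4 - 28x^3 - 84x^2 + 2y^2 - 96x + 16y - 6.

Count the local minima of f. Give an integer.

1

f separates as a function of x plus a function of y, so ∇f=0 decouples.
∂f/∂x = -12(x + 1)(x + 2)(x + 4) = 0 at x ∈ {-4, -2, -1}; ∂f/∂y = 4(y + 4) = 0 at y ∈ {-4}.
The Hessian is diagonal: diag(f_xx, f_yy). Second derivatives: f_xx(-4)=-72, f_xx(-2)=24, f_xx(-1)=-36; f_yy(-4)=4.
Local minima occur where both diagonal entries positive: (-2, -4). Count: 1.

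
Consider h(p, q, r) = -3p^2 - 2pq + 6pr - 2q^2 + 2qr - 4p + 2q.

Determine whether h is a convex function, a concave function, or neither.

h is quadratic, so its Hessian is the constant matrix H = [[-6, -2, 6], [-2, -4, 2], [6, 2, 0]].
Leading principal minors: -6, 20, 120.
Neither pattern holds ⇒ H is indefinite ⇒ neither convex nor concave.

neither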